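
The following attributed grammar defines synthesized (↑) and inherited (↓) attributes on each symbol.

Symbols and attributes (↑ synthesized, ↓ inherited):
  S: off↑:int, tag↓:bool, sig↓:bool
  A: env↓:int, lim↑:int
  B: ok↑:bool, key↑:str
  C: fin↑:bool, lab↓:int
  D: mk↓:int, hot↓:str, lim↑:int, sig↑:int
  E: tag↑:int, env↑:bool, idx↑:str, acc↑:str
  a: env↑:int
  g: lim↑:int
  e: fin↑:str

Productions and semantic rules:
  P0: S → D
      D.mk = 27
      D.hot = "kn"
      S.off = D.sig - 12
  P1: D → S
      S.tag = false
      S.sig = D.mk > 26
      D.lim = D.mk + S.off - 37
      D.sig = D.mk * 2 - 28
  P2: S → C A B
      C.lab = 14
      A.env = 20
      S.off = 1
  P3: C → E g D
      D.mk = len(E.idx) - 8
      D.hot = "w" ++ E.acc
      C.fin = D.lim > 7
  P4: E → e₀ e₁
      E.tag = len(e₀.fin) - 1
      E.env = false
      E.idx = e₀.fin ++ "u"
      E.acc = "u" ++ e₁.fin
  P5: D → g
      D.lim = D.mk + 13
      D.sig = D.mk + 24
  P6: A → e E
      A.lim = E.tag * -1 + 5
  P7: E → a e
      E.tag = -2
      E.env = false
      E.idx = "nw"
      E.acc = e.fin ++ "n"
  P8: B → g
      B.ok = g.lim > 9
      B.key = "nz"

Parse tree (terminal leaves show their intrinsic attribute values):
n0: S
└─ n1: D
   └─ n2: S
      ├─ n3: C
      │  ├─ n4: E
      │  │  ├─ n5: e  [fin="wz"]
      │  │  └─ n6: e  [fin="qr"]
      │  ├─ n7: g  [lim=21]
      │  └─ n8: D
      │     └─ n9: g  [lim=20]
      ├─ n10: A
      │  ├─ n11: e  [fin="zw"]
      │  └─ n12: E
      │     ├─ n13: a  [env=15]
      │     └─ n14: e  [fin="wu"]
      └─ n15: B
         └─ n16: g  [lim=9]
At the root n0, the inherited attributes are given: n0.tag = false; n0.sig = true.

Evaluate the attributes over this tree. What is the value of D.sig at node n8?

1. n0.tag = false  [given at root]
2. n0.sig = true  [given at root]
3. n1.mk = 27  [27]
4. n1.hot = "kn"  ["kn"]
5. n2.tag = false  [false]
6. n2.sig = true  [D.mk > 26]
7. n3.lab = 14  [14]
8. n5.fin = "wz"  [terminal]
9. n6.fin = "qr"  [terminal]
10. n4.tag = 1  [len(e₀.fin) - 1]
11. n4.env = false  [false]
12. n4.idx = "wzu"  [e₀.fin ++ "u"]
13. n4.acc = "uqr"  ["u" ++ e₁.fin]
14. n7.lim = 21  [terminal]
15. n8.mk = -5  [len(E.idx) - 8]
16. n8.hot = "wuqr"  ["w" ++ E.acc]
17. n9.lim = 20  [terminal]
18. n8.lim = 8  [D.mk + 13]
19. n8.sig = 19  [D.mk + 24]
20. n3.fin = true  [D.lim > 7]
21. n10.env = 20  [20]
22. n11.fin = "zw"  [terminal]
23. n13.env = 15  [terminal]
24. n14.fin = "wu"  [terminal]
25. n12.tag = -2  [-2]
26. n12.env = false  [false]
27. n12.idx = "nw"  ["nw"]
28. n12.acc = "wun"  [e.fin ++ "n"]
29. n10.lim = 7  [E.tag * -1 + 5]
30. n16.lim = 9  [terminal]
31. n15.ok = false  [g.lim > 9]
32. n15.key = "nz"  ["nz"]
33. n2.off = 1  [1]
34. n1.lim = -9  [D.mk + S.off - 37]
35. n1.sig = 26  [D.mk * 2 - 28]
36. n0.off = 14  [D.sig - 12]

19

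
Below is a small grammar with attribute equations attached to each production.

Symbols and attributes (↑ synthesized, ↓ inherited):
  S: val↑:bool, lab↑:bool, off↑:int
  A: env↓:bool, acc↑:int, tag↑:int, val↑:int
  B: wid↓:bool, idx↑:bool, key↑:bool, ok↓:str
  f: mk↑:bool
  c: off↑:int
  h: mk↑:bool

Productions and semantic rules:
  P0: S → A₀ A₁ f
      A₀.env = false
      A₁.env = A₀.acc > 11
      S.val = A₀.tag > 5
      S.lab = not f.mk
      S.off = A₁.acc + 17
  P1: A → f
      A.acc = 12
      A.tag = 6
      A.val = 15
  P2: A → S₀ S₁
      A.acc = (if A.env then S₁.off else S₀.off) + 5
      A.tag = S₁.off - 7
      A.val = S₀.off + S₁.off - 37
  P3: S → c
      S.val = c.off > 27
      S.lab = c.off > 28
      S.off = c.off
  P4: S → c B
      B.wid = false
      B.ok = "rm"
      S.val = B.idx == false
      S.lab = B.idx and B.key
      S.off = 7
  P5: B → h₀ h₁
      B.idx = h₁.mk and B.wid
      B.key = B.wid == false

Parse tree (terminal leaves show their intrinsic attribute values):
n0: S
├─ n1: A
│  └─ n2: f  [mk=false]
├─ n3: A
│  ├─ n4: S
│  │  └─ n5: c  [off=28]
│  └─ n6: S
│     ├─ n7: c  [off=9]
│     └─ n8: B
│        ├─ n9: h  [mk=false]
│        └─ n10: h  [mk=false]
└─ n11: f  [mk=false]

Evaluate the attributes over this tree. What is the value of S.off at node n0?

29

1. n1.env = false  [false]
2. n2.mk = false  [terminal]
3. n1.acc = 12  [12]
4. n1.tag = 6  [6]
5. n1.val = 15  [15]
6. n3.env = true  [A₀.acc > 11]
7. n5.off = 28  [terminal]
8. n4.val = true  [c.off > 27]
9. n4.lab = false  [c.off > 28]
10. n4.off = 28  [c.off]
11. n7.off = 9  [terminal]
12. n8.wid = false  [false]
13. n8.ok = "rm"  ["rm"]
14. n9.mk = false  [terminal]
15. n10.mk = false  [terminal]
16. n8.idx = false  [h₁.mk and B.wid]
17. n8.key = true  [B.wid == false]
18. n6.val = true  [B.idx == false]
19. n6.lab = false  [B.idx and B.key]
20. n6.off = 7  [7]
21. n3.acc = 12  [(if A.env then S₁.off else S₀.off) + 5]
22. n3.tag = 0  [S₁.off - 7]
23. n3.val = -2  [S₀.off + S₁.off - 37]
24. n11.mk = false  [terminal]
25. n0.val = true  [A₀.tag > 5]
26. n0.lab = true  [not f.mk]
27. n0.off = 29  [A₁.acc + 17]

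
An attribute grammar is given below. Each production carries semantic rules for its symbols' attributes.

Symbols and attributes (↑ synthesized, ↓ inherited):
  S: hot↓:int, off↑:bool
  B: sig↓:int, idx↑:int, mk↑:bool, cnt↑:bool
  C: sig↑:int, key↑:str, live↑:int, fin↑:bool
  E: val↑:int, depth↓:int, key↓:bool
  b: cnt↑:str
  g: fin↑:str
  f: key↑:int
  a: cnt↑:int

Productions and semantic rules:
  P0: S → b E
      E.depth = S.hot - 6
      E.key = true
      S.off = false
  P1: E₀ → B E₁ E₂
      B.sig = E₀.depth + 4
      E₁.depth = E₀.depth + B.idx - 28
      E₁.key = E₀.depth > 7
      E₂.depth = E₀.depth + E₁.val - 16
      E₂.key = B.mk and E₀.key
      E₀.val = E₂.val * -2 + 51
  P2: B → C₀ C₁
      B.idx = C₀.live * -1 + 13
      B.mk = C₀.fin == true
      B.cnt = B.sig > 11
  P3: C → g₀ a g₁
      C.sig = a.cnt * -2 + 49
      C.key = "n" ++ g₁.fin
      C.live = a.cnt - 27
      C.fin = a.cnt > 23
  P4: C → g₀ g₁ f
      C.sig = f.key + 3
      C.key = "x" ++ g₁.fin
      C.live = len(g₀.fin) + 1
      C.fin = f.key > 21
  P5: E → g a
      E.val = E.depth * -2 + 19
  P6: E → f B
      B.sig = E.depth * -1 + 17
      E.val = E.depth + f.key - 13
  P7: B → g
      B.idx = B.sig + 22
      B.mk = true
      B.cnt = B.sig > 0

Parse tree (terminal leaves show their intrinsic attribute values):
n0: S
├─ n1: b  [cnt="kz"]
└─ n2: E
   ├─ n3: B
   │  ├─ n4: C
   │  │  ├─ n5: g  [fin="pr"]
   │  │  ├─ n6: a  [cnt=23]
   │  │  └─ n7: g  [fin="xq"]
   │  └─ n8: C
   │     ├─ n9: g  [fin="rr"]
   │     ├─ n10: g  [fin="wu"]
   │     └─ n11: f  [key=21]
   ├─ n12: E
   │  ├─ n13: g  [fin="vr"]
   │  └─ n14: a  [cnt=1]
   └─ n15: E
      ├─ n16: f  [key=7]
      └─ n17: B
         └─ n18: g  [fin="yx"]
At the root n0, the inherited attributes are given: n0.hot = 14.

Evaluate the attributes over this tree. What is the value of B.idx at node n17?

22

1. n0.hot = 14  [given at root]
2. n1.cnt = "kz"  [terminal]
3. n2.depth = 8  [S.hot - 6]
4. n2.key = true  [true]
5. n3.sig = 12  [E₀.depth + 4]
6. n5.fin = "pr"  [terminal]
7. n6.cnt = 23  [terminal]
8. n7.fin = "xq"  [terminal]
9. n4.sig = 3  [a.cnt * -2 + 49]
10. n4.key = "nxq"  ["n" ++ g₁.fin]
11. n4.live = -4  [a.cnt - 27]
12. n4.fin = false  [a.cnt > 23]
13. n9.fin = "rr"  [terminal]
14. n10.fin = "wu"  [terminal]
15. n11.key = 21  [terminal]
16. n8.sig = 24  [f.key + 3]
17. n8.key = "xwu"  ["x" ++ g₁.fin]
18. n8.live = 3  [len(g₀.fin) + 1]
19. n8.fin = false  [f.key > 21]
20. n3.idx = 17  [C₀.live * -1 + 13]
21. n3.mk = false  [C₀.fin == true]
22. n3.cnt = true  [B.sig > 11]
23. n12.depth = -3  [E₀.depth + B.idx - 28]
24. n12.key = true  [E₀.depth > 7]
25. n13.fin = "vr"  [terminal]
26. n14.cnt = 1  [terminal]
27. n12.val = 25  [E.depth * -2 + 19]
28. n15.depth = 17  [E₀.depth + E₁.val - 16]
29. n15.key = false  [B.mk and E₀.key]
30. n16.key = 7  [terminal]
31. n17.sig = 0  [E.depth * -1 + 17]
32. n18.fin = "yx"  [terminal]
33. n17.idx = 22  [B.sig + 22]
34. n17.mk = true  [true]
35. n17.cnt = false  [B.sig > 0]
36. n15.val = 11  [E.depth + f.key - 13]
37. n2.val = 29  [E₂.val * -2 + 51]
38. n0.off = false  [false]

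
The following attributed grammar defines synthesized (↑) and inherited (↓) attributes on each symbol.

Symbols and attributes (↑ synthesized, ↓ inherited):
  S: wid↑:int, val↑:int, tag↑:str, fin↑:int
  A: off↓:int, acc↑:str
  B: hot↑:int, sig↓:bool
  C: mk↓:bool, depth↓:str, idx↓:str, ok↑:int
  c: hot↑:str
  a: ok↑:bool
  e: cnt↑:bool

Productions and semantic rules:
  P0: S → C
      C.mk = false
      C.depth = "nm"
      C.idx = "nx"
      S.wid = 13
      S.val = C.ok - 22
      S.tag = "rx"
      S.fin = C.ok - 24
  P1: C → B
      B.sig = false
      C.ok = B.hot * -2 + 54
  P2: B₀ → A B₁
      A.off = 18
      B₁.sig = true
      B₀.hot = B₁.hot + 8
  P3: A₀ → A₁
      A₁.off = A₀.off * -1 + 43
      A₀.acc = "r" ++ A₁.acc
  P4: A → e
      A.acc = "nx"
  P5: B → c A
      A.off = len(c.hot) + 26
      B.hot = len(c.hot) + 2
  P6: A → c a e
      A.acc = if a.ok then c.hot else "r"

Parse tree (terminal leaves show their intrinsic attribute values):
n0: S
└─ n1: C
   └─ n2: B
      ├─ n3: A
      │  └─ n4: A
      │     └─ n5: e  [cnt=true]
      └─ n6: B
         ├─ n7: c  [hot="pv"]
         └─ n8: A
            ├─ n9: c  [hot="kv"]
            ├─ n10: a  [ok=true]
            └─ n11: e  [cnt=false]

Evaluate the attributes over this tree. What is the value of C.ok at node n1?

1. n1.mk = false  [false]
2. n1.depth = "nm"  ["nm"]
3. n1.idx = "nx"  ["nx"]
4. n2.sig = false  [false]
5. n3.off = 18  [18]
6. n4.off = 25  [A₀.off * -1 + 43]
7. n5.cnt = true  [terminal]
8. n4.acc = "nx"  ["nx"]
9. n3.acc = "rnx"  ["r" ++ A₁.acc]
10. n6.sig = true  [true]
11. n7.hot = "pv"  [terminal]
12. n8.off = 28  [len(c.hot) + 26]
13. n9.hot = "kv"  [terminal]
14. n10.ok = true  [terminal]
15. n11.cnt = false  [terminal]
16. n8.acc = "kv"  [if a.ok then c.hot else "r"]
17. n6.hot = 4  [len(c.hot) + 2]
18. n2.hot = 12  [B₁.hot + 8]
19. n1.ok = 30  [B.hot * -2 + 54]
20. n0.wid = 13  [13]
21. n0.val = 8  [C.ok - 22]
22. n0.tag = "rx"  ["rx"]
23. n0.fin = 6  [C.ok - 24]

30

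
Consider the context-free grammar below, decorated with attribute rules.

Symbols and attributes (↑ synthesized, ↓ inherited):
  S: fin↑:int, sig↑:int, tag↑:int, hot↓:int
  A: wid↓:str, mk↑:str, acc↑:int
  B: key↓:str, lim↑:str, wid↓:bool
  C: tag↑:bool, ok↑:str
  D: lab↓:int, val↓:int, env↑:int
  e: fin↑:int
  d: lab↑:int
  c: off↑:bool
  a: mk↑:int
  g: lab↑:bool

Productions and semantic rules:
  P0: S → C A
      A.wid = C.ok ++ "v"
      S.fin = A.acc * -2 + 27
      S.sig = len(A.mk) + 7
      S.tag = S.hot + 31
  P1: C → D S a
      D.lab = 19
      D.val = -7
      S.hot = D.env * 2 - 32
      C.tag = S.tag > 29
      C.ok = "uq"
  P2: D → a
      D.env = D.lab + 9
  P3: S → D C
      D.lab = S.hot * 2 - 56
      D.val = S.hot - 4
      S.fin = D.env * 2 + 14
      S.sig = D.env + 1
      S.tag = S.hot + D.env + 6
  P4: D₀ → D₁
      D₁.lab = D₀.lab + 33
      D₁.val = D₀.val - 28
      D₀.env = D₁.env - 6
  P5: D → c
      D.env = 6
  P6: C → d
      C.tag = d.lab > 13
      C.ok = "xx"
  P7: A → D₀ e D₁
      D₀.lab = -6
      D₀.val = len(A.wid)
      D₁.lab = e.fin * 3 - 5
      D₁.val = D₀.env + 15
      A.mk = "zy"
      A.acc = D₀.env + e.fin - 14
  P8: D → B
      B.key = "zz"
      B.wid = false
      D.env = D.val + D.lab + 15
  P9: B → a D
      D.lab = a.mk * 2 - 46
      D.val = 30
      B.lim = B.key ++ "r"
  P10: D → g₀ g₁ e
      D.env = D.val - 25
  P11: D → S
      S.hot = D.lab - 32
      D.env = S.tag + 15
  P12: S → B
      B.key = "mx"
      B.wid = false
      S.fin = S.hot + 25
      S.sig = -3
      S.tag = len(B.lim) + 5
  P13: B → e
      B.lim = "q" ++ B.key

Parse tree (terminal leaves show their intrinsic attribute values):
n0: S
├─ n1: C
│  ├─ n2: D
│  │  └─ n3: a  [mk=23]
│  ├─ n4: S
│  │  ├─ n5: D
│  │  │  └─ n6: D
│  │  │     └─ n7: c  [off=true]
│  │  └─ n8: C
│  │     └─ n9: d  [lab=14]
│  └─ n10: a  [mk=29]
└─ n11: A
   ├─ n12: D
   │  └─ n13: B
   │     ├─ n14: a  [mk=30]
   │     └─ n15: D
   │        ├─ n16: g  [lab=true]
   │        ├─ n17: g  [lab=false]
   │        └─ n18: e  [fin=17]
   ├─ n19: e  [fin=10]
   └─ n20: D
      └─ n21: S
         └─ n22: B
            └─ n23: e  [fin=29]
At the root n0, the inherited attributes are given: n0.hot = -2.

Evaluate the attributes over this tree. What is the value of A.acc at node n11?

1. n0.hot = -2  [given at root]
2. n2.lab = 19  [19]
3. n2.val = -7  [-7]
4. n3.mk = 23  [terminal]
5. n2.env = 28  [D.lab + 9]
6. n4.hot = 24  [D.env * 2 - 32]
7. n5.lab = -8  [S.hot * 2 - 56]
8. n5.val = 20  [S.hot - 4]
9. n6.lab = 25  [D₀.lab + 33]
10. n6.val = -8  [D₀.val - 28]
11. n7.off = true  [terminal]
12. n6.env = 6  [6]
13. n5.env = 0  [D₁.env - 6]
14. n9.lab = 14  [terminal]
15. n8.tag = true  [d.lab > 13]
16. n8.ok = "xx"  ["xx"]
17. n4.fin = 14  [D.env * 2 + 14]
18. n4.sig = 1  [D.env + 1]
19. n4.tag = 30  [S.hot + D.env + 6]
20. n10.mk = 29  [terminal]
21. n1.tag = true  [S.tag > 29]
22. n1.ok = "uq"  ["uq"]
23. n11.wid = "uqv"  [C.ok ++ "v"]
24. n12.lab = -6  [-6]
25. n12.val = 3  [len(A.wid)]
26. n13.key = "zz"  ["zz"]
27. n13.wid = false  [false]
28. n14.mk = 30  [terminal]
29. n15.lab = 14  [a.mk * 2 - 46]
30. n15.val = 30  [30]
31. n16.lab = true  [terminal]
32. n17.lab = false  [terminal]
33. n18.fin = 17  [terminal]
34. n15.env = 5  [D.val - 25]
35. n13.lim = "zzr"  [B.key ++ "r"]
36. n12.env = 12  [D.val + D.lab + 15]
37. n19.fin = 10  [terminal]
38. n20.lab = 25  [e.fin * 3 - 5]
39. n20.val = 27  [D₀.env + 15]
40. n21.hot = -7  [D.lab - 32]
41. n22.key = "mx"  ["mx"]
42. n22.wid = false  [false]
43. n23.fin = 29  [terminal]
44. n22.lim = "qmx"  ["q" ++ B.key]
45. n21.fin = 18  [S.hot + 25]
46. n21.sig = -3  [-3]
47. n21.tag = 8  [len(B.lim) + 5]
48. n20.env = 23  [S.tag + 15]
49. n11.mk = "zy"  ["zy"]
50. n11.acc = 8  [D₀.env + e.fin - 14]
51. n0.fin = 11  [A.acc * -2 + 27]
52. n0.sig = 9  [len(A.mk) + 7]
53. n0.tag = 29  [S.hot + 31]

8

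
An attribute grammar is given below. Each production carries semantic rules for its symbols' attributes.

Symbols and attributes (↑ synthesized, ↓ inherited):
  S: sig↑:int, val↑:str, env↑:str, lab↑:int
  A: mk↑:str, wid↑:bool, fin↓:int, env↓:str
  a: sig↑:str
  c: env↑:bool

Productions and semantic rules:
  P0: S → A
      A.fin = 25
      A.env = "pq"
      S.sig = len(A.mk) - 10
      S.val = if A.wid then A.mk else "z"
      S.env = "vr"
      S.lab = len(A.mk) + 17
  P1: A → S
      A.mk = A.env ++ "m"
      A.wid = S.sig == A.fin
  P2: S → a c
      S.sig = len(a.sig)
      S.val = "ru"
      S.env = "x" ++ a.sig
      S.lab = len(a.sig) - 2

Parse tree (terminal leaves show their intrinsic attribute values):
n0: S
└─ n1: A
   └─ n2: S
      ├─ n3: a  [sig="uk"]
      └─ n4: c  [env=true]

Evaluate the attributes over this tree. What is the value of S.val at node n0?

"z"

1. n1.fin = 25  [25]
2. n1.env = "pq"  ["pq"]
3. n3.sig = "uk"  [terminal]
4. n4.env = true  [terminal]
5. n2.sig = 2  [len(a.sig)]
6. n2.val = "ru"  ["ru"]
7. n2.env = "xuk"  ["x" ++ a.sig]
8. n2.lab = 0  [len(a.sig) - 2]
9. n1.mk = "pqm"  [A.env ++ "m"]
10. n1.wid = false  [S.sig == A.fin]
11. n0.sig = -7  [len(A.mk) - 10]
12. n0.val = "z"  [if A.wid then A.mk else "z"]
13. n0.env = "vr"  ["vr"]
14. n0.lab = 20  [len(A.mk) + 17]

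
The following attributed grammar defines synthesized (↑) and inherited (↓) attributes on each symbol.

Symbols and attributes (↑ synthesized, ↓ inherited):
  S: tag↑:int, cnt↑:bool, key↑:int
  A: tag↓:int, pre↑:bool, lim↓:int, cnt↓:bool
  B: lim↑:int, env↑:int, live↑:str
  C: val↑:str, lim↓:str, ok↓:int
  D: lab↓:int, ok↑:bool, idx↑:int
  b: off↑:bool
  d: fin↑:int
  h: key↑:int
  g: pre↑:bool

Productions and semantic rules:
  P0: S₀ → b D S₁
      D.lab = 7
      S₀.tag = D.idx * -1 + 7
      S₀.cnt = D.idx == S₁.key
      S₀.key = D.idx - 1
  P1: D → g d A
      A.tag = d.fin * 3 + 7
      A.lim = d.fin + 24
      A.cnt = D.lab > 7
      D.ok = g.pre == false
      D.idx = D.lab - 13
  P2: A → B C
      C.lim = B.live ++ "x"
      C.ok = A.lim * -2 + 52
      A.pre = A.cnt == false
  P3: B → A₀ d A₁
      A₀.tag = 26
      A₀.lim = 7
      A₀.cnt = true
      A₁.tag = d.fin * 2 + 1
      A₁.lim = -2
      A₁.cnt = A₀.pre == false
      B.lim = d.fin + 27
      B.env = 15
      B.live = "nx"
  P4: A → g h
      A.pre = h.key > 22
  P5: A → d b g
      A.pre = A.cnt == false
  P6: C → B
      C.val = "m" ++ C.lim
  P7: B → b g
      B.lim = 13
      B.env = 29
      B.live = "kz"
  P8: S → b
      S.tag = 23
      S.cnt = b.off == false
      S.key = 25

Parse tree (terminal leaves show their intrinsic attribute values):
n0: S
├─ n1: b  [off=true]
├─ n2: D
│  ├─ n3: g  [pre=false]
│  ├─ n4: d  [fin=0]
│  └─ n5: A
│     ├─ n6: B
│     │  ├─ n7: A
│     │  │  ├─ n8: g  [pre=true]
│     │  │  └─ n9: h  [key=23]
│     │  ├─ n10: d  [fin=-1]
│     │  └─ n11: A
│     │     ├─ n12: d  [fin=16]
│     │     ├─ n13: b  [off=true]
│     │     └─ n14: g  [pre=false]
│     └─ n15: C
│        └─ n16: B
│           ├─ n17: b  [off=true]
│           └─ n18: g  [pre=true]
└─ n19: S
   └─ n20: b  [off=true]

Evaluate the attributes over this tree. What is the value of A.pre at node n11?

1. n1.off = true  [terminal]
2. n2.lab = 7  [7]
3. n3.pre = false  [terminal]
4. n4.fin = 0  [terminal]
5. n5.tag = 7  [d.fin * 3 + 7]
6. n5.lim = 24  [d.fin + 24]
7. n5.cnt = false  [D.lab > 7]
8. n7.tag = 26  [26]
9. n7.lim = 7  [7]
10. n7.cnt = true  [true]
11. n8.pre = true  [terminal]
12. n9.key = 23  [terminal]
13. n7.pre = true  [h.key > 22]
14. n10.fin = -1  [terminal]
15. n11.tag = -1  [d.fin * 2 + 1]
16. n11.lim = -2  [-2]
17. n11.cnt = false  [A₀.pre == false]
18. n12.fin = 16  [terminal]
19. n13.off = true  [terminal]
20. n14.pre = false  [terminal]
21. n11.pre = true  [A.cnt == false]
22. n6.lim = 26  [d.fin + 27]
23. n6.env = 15  [15]
24. n6.live = "nx"  ["nx"]
25. n15.lim = "nxx"  [B.live ++ "x"]
26. n15.ok = 4  [A.lim * -2 + 52]
27. n17.off = true  [terminal]
28. n18.pre = true  [terminal]
29. n16.lim = 13  [13]
30. n16.env = 29  [29]
31. n16.live = "kz"  ["kz"]
32. n15.val = "mnxx"  ["m" ++ C.lim]
33. n5.pre = true  [A.cnt == false]
34. n2.ok = true  [g.pre == false]
35. n2.idx = -6  [D.lab - 13]
36. n20.off = true  [terminal]
37. n19.tag = 23  [23]
38. n19.cnt = false  [b.off == false]
39. n19.key = 25  [25]
40. n0.tag = 13  [D.idx * -1 + 7]
41. n0.cnt = false  [D.idx == S₁.key]
42. n0.key = -7  [D.idx - 1]

true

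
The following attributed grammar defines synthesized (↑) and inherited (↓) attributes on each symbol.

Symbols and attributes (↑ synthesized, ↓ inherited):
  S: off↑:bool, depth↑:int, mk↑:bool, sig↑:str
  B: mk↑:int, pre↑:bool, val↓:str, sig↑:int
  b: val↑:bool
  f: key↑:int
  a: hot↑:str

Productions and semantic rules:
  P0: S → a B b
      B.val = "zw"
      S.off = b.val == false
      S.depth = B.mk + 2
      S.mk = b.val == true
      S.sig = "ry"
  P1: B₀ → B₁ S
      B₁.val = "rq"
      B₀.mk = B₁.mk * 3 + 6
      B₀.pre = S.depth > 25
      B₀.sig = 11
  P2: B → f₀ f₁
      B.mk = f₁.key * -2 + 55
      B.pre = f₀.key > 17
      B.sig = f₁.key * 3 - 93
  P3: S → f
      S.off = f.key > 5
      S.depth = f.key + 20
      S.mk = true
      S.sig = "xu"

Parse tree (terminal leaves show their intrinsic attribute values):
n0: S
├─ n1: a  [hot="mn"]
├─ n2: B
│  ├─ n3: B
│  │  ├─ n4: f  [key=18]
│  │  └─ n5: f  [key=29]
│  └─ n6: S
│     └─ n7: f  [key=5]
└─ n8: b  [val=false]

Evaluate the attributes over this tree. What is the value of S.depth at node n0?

-1

1. n1.hot = "mn"  [terminal]
2. n2.val = "zw"  ["zw"]
3. n3.val = "rq"  ["rq"]
4. n4.key = 18  [terminal]
5. n5.key = 29  [terminal]
6. n3.mk = -3  [f₁.key * -2 + 55]
7. n3.pre = true  [f₀.key > 17]
8. n3.sig = -6  [f₁.key * 3 - 93]
9. n7.key = 5  [terminal]
10. n6.off = false  [f.key > 5]
11. n6.depth = 25  [f.key + 20]
12. n6.mk = true  [true]
13. n6.sig = "xu"  ["xu"]
14. n2.mk = -3  [B₁.mk * 3 + 6]
15. n2.pre = false  [S.depth > 25]
16. n2.sig = 11  [11]
17. n8.val = false  [terminal]
18. n0.off = true  [b.val == false]
19. n0.depth = -1  [B.mk + 2]
20. n0.mk = false  [b.val == true]
21. n0.sig = "ry"  ["ry"]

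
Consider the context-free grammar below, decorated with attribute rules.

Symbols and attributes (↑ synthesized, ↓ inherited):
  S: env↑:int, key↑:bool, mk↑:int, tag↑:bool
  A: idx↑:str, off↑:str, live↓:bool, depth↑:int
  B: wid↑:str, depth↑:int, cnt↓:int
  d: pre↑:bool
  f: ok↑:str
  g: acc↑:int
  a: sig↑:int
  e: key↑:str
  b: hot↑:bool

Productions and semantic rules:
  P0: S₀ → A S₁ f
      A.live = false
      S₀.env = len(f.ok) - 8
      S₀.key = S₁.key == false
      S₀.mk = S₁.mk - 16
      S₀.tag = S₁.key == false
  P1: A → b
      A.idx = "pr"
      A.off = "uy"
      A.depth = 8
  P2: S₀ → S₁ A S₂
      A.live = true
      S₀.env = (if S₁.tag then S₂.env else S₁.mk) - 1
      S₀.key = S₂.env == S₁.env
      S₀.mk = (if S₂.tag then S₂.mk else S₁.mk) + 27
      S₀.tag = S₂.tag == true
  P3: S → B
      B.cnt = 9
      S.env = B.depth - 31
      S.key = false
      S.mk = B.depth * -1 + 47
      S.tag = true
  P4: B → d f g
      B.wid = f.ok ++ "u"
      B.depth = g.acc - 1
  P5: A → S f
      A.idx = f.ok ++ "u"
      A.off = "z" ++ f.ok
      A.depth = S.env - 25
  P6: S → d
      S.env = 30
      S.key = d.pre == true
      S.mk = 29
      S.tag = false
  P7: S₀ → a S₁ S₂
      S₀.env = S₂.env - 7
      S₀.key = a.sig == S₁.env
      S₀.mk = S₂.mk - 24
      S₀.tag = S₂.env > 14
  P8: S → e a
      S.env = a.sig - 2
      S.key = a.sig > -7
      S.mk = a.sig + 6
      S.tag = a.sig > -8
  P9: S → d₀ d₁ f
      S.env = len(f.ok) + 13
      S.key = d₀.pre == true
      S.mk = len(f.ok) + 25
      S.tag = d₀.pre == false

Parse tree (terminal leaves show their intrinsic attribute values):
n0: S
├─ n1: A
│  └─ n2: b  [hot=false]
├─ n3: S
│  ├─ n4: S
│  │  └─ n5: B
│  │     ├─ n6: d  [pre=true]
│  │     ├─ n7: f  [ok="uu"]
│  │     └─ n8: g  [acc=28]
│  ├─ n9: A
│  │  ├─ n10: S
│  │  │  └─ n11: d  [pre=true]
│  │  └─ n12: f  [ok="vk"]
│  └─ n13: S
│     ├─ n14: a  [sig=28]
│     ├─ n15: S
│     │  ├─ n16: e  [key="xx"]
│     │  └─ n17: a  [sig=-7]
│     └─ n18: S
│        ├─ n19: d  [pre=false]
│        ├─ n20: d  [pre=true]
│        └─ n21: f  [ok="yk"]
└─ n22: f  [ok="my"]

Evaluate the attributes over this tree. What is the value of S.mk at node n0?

14

1. n1.live = false  [false]
2. n2.hot = false  [terminal]
3. n1.idx = "pr"  ["pr"]
4. n1.off = "uy"  ["uy"]
5. n1.depth = 8  [8]
6. n5.cnt = 9  [9]
7. n6.pre = true  [terminal]
8. n7.ok = "uu"  [terminal]
9. n8.acc = 28  [terminal]
10. n5.wid = "uuu"  [f.ok ++ "u"]
11. n5.depth = 27  [g.acc - 1]
12. n4.env = -4  [B.depth - 31]
13. n4.key = false  [false]
14. n4.mk = 20  [B.depth * -1 + 47]
15. n4.tag = true  [true]
16. n9.live = true  [true]
17. n11.pre = true  [terminal]
18. n10.env = 30  [30]
19. n10.key = true  [d.pre == true]
20. n10.mk = 29  [29]
21. n10.tag = false  [false]
22. n12.ok = "vk"  [terminal]
23. n9.idx = "vku"  [f.ok ++ "u"]
24. n9.off = "zvk"  ["z" ++ f.ok]
25. n9.depth = 5  [S.env - 25]
26. n14.sig = 28  [terminal]
27. n16.key = "xx"  [terminal]
28. n17.sig = -7  [terminal]
29. n15.env = -9  [a.sig - 2]
30. n15.key = false  [a.sig > -7]
31. n15.mk = -1  [a.sig + 6]
32. n15.tag = true  [a.sig > -8]
33. n19.pre = false  [terminal]
34. n20.pre = true  [terminal]
35. n21.ok = "yk"  [terminal]
36. n18.env = 15  [len(f.ok) + 13]
37. n18.key = false  [d₀.pre == true]
38. n18.mk = 27  [len(f.ok) + 25]
39. n18.tag = true  [d₀.pre == false]
40. n13.env = 8  [S₂.env - 7]
41. n13.key = false  [a.sig == S₁.env]
42. n13.mk = 3  [S₂.mk - 24]
43. n13.tag = true  [S₂.env > 14]
44. n3.env = 7  [(if S₁.tag then S₂.env else S₁.mk) - 1]
45. n3.key = false  [S₂.env == S₁.env]
46. n3.mk = 30  [(if S₂.tag then S₂.mk else S₁.mk) + 27]
47. n3.tag = true  [S₂.tag == true]
48. n22.ok = "my"  [terminal]
49. n0.env = -6  [len(f.ok) - 8]
50. n0.key = true  [S₁.key == false]
51. n0.mk = 14  [S₁.mk - 16]
52. n0.tag = true  [S₁.key == false]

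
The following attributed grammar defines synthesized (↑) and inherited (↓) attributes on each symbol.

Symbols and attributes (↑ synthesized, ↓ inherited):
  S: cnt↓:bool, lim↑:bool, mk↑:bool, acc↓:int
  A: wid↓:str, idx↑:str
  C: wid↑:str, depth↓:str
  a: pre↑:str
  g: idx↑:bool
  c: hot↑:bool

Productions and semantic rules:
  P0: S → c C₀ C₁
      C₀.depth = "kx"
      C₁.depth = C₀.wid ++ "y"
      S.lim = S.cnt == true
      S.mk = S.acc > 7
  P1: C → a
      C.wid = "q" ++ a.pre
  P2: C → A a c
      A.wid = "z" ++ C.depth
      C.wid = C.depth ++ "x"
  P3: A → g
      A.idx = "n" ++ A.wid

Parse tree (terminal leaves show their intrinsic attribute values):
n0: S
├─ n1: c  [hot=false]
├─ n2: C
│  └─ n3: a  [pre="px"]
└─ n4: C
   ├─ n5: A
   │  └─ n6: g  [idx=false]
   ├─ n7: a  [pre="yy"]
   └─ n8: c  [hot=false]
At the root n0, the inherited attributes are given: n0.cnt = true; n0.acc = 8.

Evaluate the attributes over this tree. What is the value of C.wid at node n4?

1. n0.cnt = true  [given at root]
2. n0.acc = 8  [given at root]
3. n1.hot = false  [terminal]
4. n2.depth = "kx"  ["kx"]
5. n3.pre = "px"  [terminal]
6. n2.wid = "qpx"  ["q" ++ a.pre]
7. n4.depth = "qpxy"  [C₀.wid ++ "y"]
8. n5.wid = "zqpxy"  ["z" ++ C.depth]
9. n6.idx = false  [terminal]
10. n5.idx = "nzqpxy"  ["n" ++ A.wid]
11. n7.pre = "yy"  [terminal]
12. n8.hot = false  [terminal]
13. n4.wid = "qpxyx"  [C.depth ++ "x"]
14. n0.lim = true  [S.cnt == true]
15. n0.mk = true  [S.acc > 7]

"qpxyx"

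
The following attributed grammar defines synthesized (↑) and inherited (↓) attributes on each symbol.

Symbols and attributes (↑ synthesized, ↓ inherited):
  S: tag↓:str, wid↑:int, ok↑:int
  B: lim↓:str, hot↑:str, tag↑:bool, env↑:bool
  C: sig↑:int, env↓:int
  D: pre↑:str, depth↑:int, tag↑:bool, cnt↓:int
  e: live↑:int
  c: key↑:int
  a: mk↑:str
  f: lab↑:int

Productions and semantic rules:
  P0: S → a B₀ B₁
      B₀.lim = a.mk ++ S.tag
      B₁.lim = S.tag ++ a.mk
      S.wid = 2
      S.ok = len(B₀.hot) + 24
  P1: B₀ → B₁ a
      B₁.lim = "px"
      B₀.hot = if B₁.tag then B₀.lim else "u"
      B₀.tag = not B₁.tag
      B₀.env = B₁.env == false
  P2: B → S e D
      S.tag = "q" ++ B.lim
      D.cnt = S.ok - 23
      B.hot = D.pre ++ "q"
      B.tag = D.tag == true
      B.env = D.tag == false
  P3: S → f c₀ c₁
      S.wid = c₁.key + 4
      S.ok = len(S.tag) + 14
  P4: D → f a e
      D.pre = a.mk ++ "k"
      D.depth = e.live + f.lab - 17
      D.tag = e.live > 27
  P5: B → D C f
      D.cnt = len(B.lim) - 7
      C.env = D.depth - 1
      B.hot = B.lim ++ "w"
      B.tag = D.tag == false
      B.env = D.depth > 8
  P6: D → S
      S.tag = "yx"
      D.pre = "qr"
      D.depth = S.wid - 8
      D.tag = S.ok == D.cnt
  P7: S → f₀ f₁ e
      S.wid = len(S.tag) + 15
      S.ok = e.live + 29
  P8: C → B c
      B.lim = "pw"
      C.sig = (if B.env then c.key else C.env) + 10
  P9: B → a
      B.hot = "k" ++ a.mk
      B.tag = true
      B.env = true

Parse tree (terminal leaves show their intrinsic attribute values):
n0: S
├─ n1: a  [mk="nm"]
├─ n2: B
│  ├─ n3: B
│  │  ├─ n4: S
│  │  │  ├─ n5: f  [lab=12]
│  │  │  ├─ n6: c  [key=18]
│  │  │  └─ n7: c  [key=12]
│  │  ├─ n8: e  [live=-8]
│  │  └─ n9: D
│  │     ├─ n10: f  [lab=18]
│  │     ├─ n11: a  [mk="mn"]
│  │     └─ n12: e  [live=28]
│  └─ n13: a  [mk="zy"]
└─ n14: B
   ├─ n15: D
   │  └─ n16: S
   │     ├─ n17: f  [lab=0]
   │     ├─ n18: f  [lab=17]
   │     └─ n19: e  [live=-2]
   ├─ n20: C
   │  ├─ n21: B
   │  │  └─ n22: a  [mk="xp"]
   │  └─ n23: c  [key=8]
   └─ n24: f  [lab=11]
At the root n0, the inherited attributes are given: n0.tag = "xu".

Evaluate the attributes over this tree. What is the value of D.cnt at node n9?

-6

1. n0.tag = "xu"  [given at root]
2. n1.mk = "nm"  [terminal]
3. n2.lim = "nmxu"  [a.mk ++ S.tag]
4. n3.lim = "px"  ["px"]
5. n4.tag = "qpx"  ["q" ++ B.lim]
6. n5.lab = 12  [terminal]
7. n6.key = 18  [terminal]
8. n7.key = 12  [terminal]
9. n4.wid = 16  [c₁.key + 4]
10. n4.ok = 17  [len(S.tag) + 14]
11. n8.live = -8  [terminal]
12. n9.cnt = -6  [S.ok - 23]
13. n10.lab = 18  [terminal]
14. n11.mk = "mn"  [terminal]
15. n12.live = 28  [terminal]
16. n9.pre = "mnk"  [a.mk ++ "k"]
17. n9.depth = 29  [e.live + f.lab - 17]
18. n9.tag = true  [e.live > 27]
19. n3.hot = "mnkq"  [D.pre ++ "q"]
20. n3.tag = true  [D.tag == true]
21. n3.env = false  [D.tag == false]
22. n13.mk = "zy"  [terminal]
23. n2.hot = "nmxu"  [if B₁.tag then B₀.lim else "u"]
24. n2.tag = false  [not B₁.tag]
25. n2.env = true  [B₁.env == false]
26. n14.lim = "xunm"  [S.tag ++ a.mk]
27. n15.cnt = -3  [len(B.lim) - 7]
28. n16.tag = "yx"  ["yx"]
29. n17.lab = 0  [terminal]
30. n18.lab = 17  [terminal]
31. n19.live = -2  [terminal]
32. n16.wid = 17  [len(S.tag) + 15]
33. n16.ok = 27  [e.live + 29]
34. n15.pre = "qr"  ["qr"]
35. n15.depth = 9  [S.wid - 8]
36. n15.tag = false  [S.ok == D.cnt]
37. n20.env = 8  [D.depth - 1]
38. n21.lim = "pw"  ["pw"]
39. n22.mk = "xp"  [terminal]
40. n21.hot = "kxp"  ["k" ++ a.mk]
41. n21.tag = true  [true]
42. n21.env = true  [true]
43. n23.key = 8  [terminal]
44. n20.sig = 18  [(if B.env then c.key else C.env) + 10]
45. n24.lab = 11  [terminal]
46. n14.hot = "xunmw"  [B.lim ++ "w"]
47. n14.tag = true  [D.tag == false]
48. n14.env = true  [D.depth > 8]
49. n0.wid = 2  [2]
50. n0.ok = 28  [len(B₀.hot) + 24]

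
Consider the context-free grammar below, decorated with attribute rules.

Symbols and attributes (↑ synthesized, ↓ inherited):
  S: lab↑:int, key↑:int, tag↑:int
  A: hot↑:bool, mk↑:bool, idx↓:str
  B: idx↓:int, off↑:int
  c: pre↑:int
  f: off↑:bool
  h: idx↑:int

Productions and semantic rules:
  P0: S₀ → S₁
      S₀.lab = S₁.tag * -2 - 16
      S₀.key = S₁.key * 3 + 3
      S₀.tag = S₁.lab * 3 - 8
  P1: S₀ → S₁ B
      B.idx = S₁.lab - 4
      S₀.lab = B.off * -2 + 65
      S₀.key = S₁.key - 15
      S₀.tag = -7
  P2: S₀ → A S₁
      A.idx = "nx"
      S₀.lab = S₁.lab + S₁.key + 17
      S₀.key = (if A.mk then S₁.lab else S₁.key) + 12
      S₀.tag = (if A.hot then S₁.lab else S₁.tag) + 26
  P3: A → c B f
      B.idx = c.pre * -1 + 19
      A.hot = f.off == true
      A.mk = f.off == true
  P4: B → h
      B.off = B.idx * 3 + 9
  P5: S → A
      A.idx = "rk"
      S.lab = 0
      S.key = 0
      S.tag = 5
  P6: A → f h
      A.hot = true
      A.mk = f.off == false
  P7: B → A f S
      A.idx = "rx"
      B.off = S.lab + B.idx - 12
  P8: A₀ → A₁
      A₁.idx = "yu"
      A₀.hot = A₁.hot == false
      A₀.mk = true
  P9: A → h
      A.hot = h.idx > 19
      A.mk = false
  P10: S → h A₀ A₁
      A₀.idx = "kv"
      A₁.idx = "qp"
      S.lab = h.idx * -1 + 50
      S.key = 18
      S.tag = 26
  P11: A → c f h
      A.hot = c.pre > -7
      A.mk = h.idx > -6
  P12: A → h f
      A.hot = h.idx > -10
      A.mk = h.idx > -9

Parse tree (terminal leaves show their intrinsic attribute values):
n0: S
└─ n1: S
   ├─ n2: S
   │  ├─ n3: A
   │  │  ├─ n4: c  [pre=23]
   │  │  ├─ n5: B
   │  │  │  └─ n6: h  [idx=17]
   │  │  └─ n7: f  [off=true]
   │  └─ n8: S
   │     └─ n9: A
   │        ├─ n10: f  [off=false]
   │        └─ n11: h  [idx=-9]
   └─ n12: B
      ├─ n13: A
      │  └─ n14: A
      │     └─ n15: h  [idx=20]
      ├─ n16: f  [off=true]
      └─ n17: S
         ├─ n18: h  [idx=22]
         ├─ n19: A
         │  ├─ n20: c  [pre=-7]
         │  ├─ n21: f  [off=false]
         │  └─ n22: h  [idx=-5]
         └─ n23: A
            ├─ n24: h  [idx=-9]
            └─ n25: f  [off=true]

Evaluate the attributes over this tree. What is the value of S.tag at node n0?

13

1. n3.idx = "nx"  ["nx"]
2. n4.pre = 23  [terminal]
3. n5.idx = -4  [c.pre * -1 + 19]
4. n6.idx = 17  [terminal]
5. n5.off = -3  [B.idx * 3 + 9]
6. n7.off = true  [terminal]
7. n3.hot = true  [f.off == true]
8. n3.mk = true  [f.off == true]
9. n9.idx = "rk"  ["rk"]
10. n10.off = false  [terminal]
11. n11.idx = -9  [terminal]
12. n9.hot = true  [true]
13. n9.mk = true  [f.off == false]
14. n8.lab = 0  [0]
15. n8.key = 0  [0]
16. n8.tag = 5  [5]
17. n2.lab = 17  [S₁.lab + S₁.key + 17]
18. n2.key = 12  [(if A.mk then S₁.lab else S₁.key) + 12]
19. n2.tag = 26  [(if A.hot then S₁.lab else S₁.tag) + 26]
20. n12.idx = 13  [S₁.lab - 4]
21. n13.idx = "rx"  ["rx"]
22. n14.idx = "yu"  ["yu"]
23. n15.idx = 20  [terminal]
24. n14.hot = true  [h.idx > 19]
25. n14.mk = false  [false]
26. n13.hot = false  [A₁.hot == false]
27. n13.mk = true  [true]
28. n16.off = true  [terminal]
29. n18.idx = 22  [terminal]
30. n19.idx = "kv"  ["kv"]
31. n20.pre = -7  [terminal]
32. n21.off = false  [terminal]
33. n22.idx = -5  [terminal]
34. n19.hot = false  [c.pre > -7]
35. n19.mk = true  [h.idx > -6]
36. n23.idx = "qp"  ["qp"]
37. n24.idx = -9  [terminal]
38. n25.off = true  [terminal]
39. n23.hot = true  [h.idx > -10]
40. n23.mk = false  [h.idx > -9]
41. n17.lab = 28  [h.idx * -1 + 50]
42. n17.key = 18  [18]
43. n17.tag = 26  [26]
44. n12.off = 29  [S.lab + B.idx - 12]
45. n1.lab = 7  [B.off * -2 + 65]
46. n1.key = -3  [S₁.key - 15]
47. n1.tag = -7  [-7]
48. n0.lab = -2  [S₁.tag * -2 - 16]
49. n0.key = -6  [S₁.key * 3 + 3]
50. n0.tag = 13  [S₁.lab * 3 - 8]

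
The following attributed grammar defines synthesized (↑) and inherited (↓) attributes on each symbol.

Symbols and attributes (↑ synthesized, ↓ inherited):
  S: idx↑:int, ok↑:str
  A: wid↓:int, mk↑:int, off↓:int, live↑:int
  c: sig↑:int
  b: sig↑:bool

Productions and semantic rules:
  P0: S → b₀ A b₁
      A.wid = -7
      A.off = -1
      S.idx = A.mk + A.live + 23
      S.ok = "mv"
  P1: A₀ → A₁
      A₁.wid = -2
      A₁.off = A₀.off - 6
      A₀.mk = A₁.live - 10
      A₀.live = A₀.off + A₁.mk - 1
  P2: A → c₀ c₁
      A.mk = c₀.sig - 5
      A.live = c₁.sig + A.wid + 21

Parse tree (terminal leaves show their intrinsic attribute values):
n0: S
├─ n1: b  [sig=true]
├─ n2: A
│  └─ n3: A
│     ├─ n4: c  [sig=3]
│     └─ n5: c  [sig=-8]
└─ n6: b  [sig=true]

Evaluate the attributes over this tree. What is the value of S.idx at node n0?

1. n1.sig = true  [terminal]
2. n2.wid = -7  [-7]
3. n2.off = -1  [-1]
4. n3.wid = -2  [-2]
5. n3.off = -7  [A₀.off - 6]
6. n4.sig = 3  [terminal]
7. n5.sig = -8  [terminal]
8. n3.mk = -2  [c₀.sig - 5]
9. n3.live = 11  [c₁.sig + A.wid + 21]
10. n2.mk = 1  [A₁.live - 10]
11. n2.live = -4  [A₀.off + A₁.mk - 1]
12. n6.sig = true  [terminal]
13. n0.idx = 20  [A.mk + A.live + 23]
14. n0.ok = "mv"  ["mv"]

20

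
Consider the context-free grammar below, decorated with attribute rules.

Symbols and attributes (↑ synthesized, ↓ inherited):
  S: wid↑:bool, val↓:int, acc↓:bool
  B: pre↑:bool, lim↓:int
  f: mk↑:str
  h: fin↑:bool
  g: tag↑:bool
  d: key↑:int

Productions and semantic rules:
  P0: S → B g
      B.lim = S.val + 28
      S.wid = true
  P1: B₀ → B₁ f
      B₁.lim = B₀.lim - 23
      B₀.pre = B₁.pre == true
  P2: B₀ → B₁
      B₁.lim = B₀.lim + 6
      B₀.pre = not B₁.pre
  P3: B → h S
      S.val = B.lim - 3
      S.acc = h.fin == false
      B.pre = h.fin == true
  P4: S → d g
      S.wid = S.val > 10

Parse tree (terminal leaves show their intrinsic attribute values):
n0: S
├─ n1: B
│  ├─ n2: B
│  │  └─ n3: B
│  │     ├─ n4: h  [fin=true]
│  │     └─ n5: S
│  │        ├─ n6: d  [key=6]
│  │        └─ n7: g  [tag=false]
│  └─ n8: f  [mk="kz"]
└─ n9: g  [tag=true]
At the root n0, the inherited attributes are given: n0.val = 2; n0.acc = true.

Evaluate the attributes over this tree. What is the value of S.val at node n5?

10

1. n0.val = 2  [given at root]
2. n0.acc = true  [given at root]
3. n1.lim = 30  [S.val + 28]
4. n2.lim = 7  [B₀.lim - 23]
5. n3.lim = 13  [B₀.lim + 6]
6. n4.fin = true  [terminal]
7. n5.val = 10  [B.lim - 3]
8. n5.acc = false  [h.fin == false]
9. n6.key = 6  [terminal]
10. n7.tag = false  [terminal]
11. n5.wid = false  [S.val > 10]
12. n3.pre = true  [h.fin == true]
13. n2.pre = false  [not B₁.pre]
14. n8.mk = "kz"  [terminal]
15. n1.pre = false  [B₁.pre == true]
16. n9.tag = true  [terminal]
17. n0.wid = true  [true]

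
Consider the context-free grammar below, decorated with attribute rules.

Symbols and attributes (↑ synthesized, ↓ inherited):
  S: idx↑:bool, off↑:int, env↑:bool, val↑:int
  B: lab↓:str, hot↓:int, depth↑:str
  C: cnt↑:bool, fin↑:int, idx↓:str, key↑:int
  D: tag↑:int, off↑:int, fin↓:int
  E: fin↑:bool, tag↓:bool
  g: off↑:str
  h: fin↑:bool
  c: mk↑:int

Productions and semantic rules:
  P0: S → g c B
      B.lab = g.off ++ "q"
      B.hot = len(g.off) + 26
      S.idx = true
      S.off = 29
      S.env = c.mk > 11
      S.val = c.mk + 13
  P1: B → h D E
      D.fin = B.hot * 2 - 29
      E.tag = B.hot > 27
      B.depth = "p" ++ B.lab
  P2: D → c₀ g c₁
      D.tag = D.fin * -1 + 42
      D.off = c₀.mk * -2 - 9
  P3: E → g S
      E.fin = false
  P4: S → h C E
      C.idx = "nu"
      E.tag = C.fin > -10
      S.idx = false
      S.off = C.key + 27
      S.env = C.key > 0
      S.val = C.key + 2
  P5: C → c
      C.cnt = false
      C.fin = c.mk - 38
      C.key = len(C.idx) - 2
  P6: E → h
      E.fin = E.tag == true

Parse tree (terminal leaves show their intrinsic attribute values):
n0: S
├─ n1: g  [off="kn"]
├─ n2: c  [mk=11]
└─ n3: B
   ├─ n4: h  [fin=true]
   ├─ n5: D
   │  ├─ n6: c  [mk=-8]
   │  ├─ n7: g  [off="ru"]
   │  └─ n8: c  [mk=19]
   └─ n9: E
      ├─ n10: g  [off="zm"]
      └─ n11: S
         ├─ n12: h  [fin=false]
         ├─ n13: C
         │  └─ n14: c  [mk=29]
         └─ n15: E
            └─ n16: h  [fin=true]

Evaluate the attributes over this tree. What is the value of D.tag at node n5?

15

1. n1.off = "kn"  [terminal]
2. n2.mk = 11  [terminal]
3. n3.lab = "knq"  [g.off ++ "q"]
4. n3.hot = 28  [len(g.off) + 26]
5. n4.fin = true  [terminal]
6. n5.fin = 27  [B.hot * 2 - 29]
7. n6.mk = -8  [terminal]
8. n7.off = "ru"  [terminal]
9. n8.mk = 19  [terminal]
10. n5.tag = 15  [D.fin * -1 + 42]
11. n5.off = 7  [c₀.mk * -2 - 9]
12. n9.tag = true  [B.hot > 27]
13. n10.off = "zm"  [terminal]
14. n12.fin = false  [terminal]
15. n13.idx = "nu"  ["nu"]
16. n14.mk = 29  [terminal]
17. n13.cnt = false  [false]
18. n13.fin = -9  [c.mk - 38]
19. n13.key = 0  [len(C.idx) - 2]
20. n15.tag = true  [C.fin > -10]
21. n16.fin = true  [terminal]
22. n15.fin = true  [E.tag == true]
23. n11.idx = false  [false]
24. n11.off = 27  [C.key + 27]
25. n11.env = false  [C.key > 0]
26. n11.val = 2  [C.key + 2]
27. n9.fin = false  [false]
28. n3.depth = "pknq"  ["p" ++ B.lab]
29. n0.idx = true  [true]
30. n0.off = 29  [29]
31. n0.env = false  [c.mk > 11]
32. n0.val = 24  [c.mk + 13]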